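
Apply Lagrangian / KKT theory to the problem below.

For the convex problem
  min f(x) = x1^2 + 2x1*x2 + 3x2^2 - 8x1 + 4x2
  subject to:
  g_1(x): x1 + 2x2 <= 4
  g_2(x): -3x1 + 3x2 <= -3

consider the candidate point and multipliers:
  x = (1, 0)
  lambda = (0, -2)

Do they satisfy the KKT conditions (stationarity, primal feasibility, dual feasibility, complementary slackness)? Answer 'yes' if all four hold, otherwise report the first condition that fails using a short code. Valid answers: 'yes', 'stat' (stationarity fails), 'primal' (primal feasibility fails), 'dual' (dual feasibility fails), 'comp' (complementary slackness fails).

Gradient of f: grad f(x) = Q x + c = (-6, 6)
Constraint values g_i(x) = a_i^T x - b_i:
  g_1((1, 0)) = -3
  g_2((1, 0)) = 0
Stationarity residual: grad f(x) + sum_i lambda_i a_i = (0, 0)
  -> stationarity OK
Primal feasibility (all g_i <= 0): OK
Dual feasibility (all lambda_i >= 0): FAILS
Complementary slackness (lambda_i * g_i(x) = 0 for all i): OK

Verdict: the first failing condition is dual_feasibility -> dual.

dual


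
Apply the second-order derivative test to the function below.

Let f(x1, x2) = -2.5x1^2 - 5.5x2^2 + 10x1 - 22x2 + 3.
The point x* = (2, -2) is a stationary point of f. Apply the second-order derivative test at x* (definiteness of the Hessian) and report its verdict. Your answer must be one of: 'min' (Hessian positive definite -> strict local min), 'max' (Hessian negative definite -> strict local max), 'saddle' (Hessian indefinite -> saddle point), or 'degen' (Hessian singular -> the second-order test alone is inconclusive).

Compute the Hessian H = grad^2 f:
  H = [[-5, 0], [0, -11]]
Verify stationarity: grad f(x*) = H x* + g = (0, 0).
Eigenvalues of H: -11, -5.
Both eigenvalues < 0, so H is negative definite -> x* is a strict local max.

max


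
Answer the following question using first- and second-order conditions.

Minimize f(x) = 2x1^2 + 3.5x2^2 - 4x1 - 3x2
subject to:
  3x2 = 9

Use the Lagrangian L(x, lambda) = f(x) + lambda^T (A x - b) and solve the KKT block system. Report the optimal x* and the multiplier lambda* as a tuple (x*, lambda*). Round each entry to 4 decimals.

Form the Lagrangian:
  L(x, lambda) = (1/2) x^T Q x + c^T x + lambda^T (A x - b)
Stationarity (grad_x L = 0): Q x + c + A^T lambda = 0.
Primal feasibility: A x = b.

This gives the KKT block system:
  [ Q   A^T ] [ x     ]   [-c ]
  [ A    0  ] [ lambda ] = [ b ]

Solving the linear system:
  x*      = (1, 3)
  lambda* = (-6)
  f(x*)   = 20.5

x* = (1, 3), lambda* = (-6)


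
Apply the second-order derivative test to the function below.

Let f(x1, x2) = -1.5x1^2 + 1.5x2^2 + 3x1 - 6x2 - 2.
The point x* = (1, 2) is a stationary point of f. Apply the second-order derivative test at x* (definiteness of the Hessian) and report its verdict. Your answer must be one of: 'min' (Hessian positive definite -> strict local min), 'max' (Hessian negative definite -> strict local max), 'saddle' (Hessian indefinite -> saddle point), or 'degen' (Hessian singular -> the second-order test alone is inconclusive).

Compute the Hessian H = grad^2 f:
  H = [[-3, 0], [0, 3]]
Verify stationarity: grad f(x*) = H x* + g = (0, 0).
Eigenvalues of H: -3, 3.
Eigenvalues have mixed signs, so H is indefinite -> x* is a saddle point.

saddle


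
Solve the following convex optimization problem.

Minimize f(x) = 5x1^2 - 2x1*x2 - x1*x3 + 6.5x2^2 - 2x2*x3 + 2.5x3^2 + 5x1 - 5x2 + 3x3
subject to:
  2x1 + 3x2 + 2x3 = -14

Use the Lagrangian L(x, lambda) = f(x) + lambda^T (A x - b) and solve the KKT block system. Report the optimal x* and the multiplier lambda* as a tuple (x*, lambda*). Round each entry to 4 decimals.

Form the Lagrangian:
  L(x, lambda) = (1/2) x^T Q x + c^T x + lambda^T (A x - b)
Stationarity (grad_x L = 0): Q x + c + A^T lambda = 0.
Primal feasibility: A x = b.

This gives the KKT block system:
  [ Q   A^T ] [ x     ]   [-c ]
  [ A    0  ] [ lambda ] = [ b ]

Solving the linear system:
  x*      = (-1.8881, -1.3226, -3.1281)
  lambda* = (4.0537)
  f(x*)   = 22.2698

x* = (-1.8881, -1.3226, -3.1281), lambda* = (4.0537)


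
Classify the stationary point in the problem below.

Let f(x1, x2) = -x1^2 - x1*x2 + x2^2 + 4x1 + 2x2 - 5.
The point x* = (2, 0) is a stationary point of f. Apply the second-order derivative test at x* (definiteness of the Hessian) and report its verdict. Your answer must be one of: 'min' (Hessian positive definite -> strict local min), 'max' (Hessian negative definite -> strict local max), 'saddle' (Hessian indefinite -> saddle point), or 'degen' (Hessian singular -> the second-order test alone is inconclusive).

Compute the Hessian H = grad^2 f:
  H = [[-2, -1], [-1, 2]]
Verify stationarity: grad f(x*) = H x* + g = (0, 0).
Eigenvalues of H: -2.2361, 2.2361.
Eigenvalues have mixed signs, so H is indefinite -> x* is a saddle point.

saddle


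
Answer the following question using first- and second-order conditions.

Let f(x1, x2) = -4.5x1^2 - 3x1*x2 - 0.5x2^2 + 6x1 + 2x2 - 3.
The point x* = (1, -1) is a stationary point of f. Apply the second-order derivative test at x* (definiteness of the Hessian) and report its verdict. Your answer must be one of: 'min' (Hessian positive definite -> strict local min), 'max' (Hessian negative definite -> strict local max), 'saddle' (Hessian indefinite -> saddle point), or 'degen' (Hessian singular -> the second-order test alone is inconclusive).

Compute the Hessian H = grad^2 f:
  H = [[-9, -3], [-3, -1]]
Verify stationarity: grad f(x*) = H x* + g = (0, 0).
Eigenvalues of H: -10, 0.
H has a zero eigenvalue (singular; negative semidefinite but not definite), so H is neither positive definite, negative definite, nor indefinite. The second-order test alone is inconclusive -> degen.
(Indeed, f is constant along the null direction of H through x*, so x* is not a strict local extremum.)

degen


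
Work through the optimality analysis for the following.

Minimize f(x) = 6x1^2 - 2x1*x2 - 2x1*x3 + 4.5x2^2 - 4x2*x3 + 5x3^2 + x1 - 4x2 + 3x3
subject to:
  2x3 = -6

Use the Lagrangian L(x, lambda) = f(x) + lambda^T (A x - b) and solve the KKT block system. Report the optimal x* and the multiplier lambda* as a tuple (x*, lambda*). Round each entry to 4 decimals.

Form the Lagrangian:
  L(x, lambda) = (1/2) x^T Q x + c^T x + lambda^T (A x - b)
Stationarity (grad_x L = 0): Q x + c + A^T lambda = 0.
Primal feasibility: A x = b.

This gives the KKT block system:
  [ Q   A^T ] [ x     ]   [-c ]
  [ A    0  ] [ lambda ] = [ b ]

Solving the linear system:
  x*      = (-0.7596, -1.0577, -3)
  lambda* = (10.625)
  f(x*)   = 29.1106

x* = (-0.7596, -1.0577, -3), lambda* = (10.625)


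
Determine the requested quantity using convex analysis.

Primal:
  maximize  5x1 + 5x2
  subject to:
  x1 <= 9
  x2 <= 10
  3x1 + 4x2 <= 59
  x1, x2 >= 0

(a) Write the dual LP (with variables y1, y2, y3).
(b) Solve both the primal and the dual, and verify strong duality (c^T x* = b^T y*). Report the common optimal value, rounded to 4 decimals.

The standard primal-dual pair for 'max c^T x s.t. A x <= b, x >= 0' is:
  Dual:  min b^T y  s.t.  A^T y >= c,  y >= 0.

So the dual LP is:
  minimize  9y1 + 10y2 + 59y3
  subject to:
    y1 + 3y3 >= 5
    y2 + 4y3 >= 5
    y1, y2, y3 >= 0

Solving the primal: x* = (9, 8).
  primal value c^T x* = 85.
Solving the dual: y* = (1.25, 0, 1.25).
  dual value b^T y* = 85.
Strong duality: c^T x* = b^T y*. Confirmed.

85


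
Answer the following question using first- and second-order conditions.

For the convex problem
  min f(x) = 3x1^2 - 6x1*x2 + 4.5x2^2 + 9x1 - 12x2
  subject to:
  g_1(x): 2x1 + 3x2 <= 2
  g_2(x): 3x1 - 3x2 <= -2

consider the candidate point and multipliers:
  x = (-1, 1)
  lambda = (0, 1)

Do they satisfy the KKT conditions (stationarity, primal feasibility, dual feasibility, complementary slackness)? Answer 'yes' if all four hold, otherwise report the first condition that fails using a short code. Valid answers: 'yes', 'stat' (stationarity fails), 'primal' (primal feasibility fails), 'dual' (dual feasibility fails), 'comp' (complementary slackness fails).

Gradient of f: grad f(x) = Q x + c = (-3, 3)
Constraint values g_i(x) = a_i^T x - b_i:
  g_1((-1, 1)) = -1
  g_2((-1, 1)) = -4
Stationarity residual: grad f(x) + sum_i lambda_i a_i = (0, 0)
  -> stationarity OK
Primal feasibility (all g_i <= 0): OK
Dual feasibility (all lambda_i >= 0): OK
Complementary slackness (lambda_i * g_i(x) = 0 for all i): FAILS

Verdict: the first failing condition is complementary_slackness -> comp.

comp


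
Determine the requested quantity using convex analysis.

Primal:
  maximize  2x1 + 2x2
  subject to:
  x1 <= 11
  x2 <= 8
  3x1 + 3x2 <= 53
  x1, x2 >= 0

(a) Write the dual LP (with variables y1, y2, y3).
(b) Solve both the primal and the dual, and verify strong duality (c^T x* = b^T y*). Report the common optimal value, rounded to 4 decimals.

The standard primal-dual pair for 'max c^T x s.t. A x <= b, x >= 0' is:
  Dual:  min b^T y  s.t.  A^T y >= c,  y >= 0.

So the dual LP is:
  minimize  11y1 + 8y2 + 53y3
  subject to:
    y1 + 3y3 >= 2
    y2 + 3y3 >= 2
    y1, y2, y3 >= 0

Solving the primal: x* = (9.6667, 8).
  primal value c^T x* = 35.3333.
Solving the dual: y* = (0, 0, 0.6667).
  dual value b^T y* = 35.3333.
Strong duality: c^T x* = b^T y*. Confirmed.

35.3333


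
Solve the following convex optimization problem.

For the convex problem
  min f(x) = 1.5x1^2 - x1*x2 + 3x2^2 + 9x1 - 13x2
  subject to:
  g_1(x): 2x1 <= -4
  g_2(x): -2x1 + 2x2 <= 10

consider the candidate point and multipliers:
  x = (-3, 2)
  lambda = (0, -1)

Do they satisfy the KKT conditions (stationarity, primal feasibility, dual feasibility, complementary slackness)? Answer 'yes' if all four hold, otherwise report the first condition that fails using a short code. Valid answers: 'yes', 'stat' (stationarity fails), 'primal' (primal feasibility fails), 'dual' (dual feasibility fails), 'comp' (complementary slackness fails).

Gradient of f: grad f(x) = Q x + c = (-2, 2)
Constraint values g_i(x) = a_i^T x - b_i:
  g_1((-3, 2)) = -2
  g_2((-3, 2)) = 0
Stationarity residual: grad f(x) + sum_i lambda_i a_i = (0, 0)
  -> stationarity OK
Primal feasibility (all g_i <= 0): OK
Dual feasibility (all lambda_i >= 0): FAILS
Complementary slackness (lambda_i * g_i(x) = 0 for all i): OK

Verdict: the first failing condition is dual_feasibility -> dual.

dual


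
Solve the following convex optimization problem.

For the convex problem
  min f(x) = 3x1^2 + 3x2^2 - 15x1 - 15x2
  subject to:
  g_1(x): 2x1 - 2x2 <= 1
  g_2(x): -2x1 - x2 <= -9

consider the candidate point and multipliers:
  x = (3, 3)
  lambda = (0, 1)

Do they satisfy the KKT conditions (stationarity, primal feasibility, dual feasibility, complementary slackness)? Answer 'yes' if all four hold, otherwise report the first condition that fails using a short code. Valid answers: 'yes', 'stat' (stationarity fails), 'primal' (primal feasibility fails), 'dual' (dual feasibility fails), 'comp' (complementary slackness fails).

Gradient of f: grad f(x) = Q x + c = (3, 3)
Constraint values g_i(x) = a_i^T x - b_i:
  g_1((3, 3)) = -1
  g_2((3, 3)) = 0
Stationarity residual: grad f(x) + sum_i lambda_i a_i = (1, 2)
  -> stationarity FAILS
Primal feasibility (all g_i <= 0): OK
Dual feasibility (all lambda_i >= 0): OK
Complementary slackness (lambda_i * g_i(x) = 0 for all i): OK

Verdict: the first failing condition is stationarity -> stat.

stat


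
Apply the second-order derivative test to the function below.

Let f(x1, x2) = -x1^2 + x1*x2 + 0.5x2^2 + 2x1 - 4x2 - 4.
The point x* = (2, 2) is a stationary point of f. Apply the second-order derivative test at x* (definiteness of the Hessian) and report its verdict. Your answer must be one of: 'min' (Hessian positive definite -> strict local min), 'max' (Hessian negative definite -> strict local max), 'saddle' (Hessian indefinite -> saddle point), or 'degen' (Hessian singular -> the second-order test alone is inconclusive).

Compute the Hessian H = grad^2 f:
  H = [[-2, 1], [1, 1]]
Verify stationarity: grad f(x*) = H x* + g = (0, 0).
Eigenvalues of H: -2.3028, 1.3028.
Eigenvalues have mixed signs, so H is indefinite -> x* is a saddle point.

saddle


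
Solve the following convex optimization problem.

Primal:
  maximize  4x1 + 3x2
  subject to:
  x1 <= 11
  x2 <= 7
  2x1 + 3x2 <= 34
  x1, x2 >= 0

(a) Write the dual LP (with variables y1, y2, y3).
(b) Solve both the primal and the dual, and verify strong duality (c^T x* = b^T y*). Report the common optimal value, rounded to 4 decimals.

The standard primal-dual pair for 'max c^T x s.t. A x <= b, x >= 0' is:
  Dual:  min b^T y  s.t.  A^T y >= c,  y >= 0.

So the dual LP is:
  minimize  11y1 + 7y2 + 34y3
  subject to:
    y1 + 2y3 >= 4
    y2 + 3y3 >= 3
    y1, y2, y3 >= 0

Solving the primal: x* = (11, 4).
  primal value c^T x* = 56.
Solving the dual: y* = (2, 0, 1).
  dual value b^T y* = 56.
Strong duality: c^T x* = b^T y*. Confirmed.

56


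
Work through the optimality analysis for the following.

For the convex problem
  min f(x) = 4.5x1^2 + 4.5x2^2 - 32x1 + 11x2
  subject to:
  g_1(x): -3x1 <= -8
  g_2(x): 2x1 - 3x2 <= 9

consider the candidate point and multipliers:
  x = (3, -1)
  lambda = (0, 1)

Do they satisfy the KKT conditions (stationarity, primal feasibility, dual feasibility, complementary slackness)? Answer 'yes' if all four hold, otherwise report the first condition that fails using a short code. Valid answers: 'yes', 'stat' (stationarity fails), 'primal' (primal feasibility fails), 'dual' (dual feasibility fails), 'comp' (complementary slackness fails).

Gradient of f: grad f(x) = Q x + c = (-5, 2)
Constraint values g_i(x) = a_i^T x - b_i:
  g_1((3, -1)) = -1
  g_2((3, -1)) = 0
Stationarity residual: grad f(x) + sum_i lambda_i a_i = (-3, -1)
  -> stationarity FAILS
Primal feasibility (all g_i <= 0): OK
Dual feasibility (all lambda_i >= 0): OK
Complementary slackness (lambda_i * g_i(x) = 0 for all i): OK

Verdict: the first failing condition is stationarity -> stat.

stat


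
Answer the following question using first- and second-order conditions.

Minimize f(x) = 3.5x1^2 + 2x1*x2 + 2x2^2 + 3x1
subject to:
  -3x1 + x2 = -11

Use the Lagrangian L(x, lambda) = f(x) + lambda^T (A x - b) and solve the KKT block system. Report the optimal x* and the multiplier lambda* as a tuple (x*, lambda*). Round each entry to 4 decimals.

Form the Lagrangian:
  L(x, lambda) = (1/2) x^T Q x + c^T x + lambda^T (A x - b)
Stationarity (grad_x L = 0): Q x + c + A^T lambda = 0.
Primal feasibility: A x = b.

This gives the KKT block system:
  [ Q   A^T ] [ x     ]   [-c ]
  [ A    0  ] [ lambda ] = [ b ]

Solving the linear system:
  x*      = (2.7455, -2.7636)
  lambda* = (5.5636)
  f(x*)   = 34.7182

x* = (2.7455, -2.7636), lambda* = (5.5636)


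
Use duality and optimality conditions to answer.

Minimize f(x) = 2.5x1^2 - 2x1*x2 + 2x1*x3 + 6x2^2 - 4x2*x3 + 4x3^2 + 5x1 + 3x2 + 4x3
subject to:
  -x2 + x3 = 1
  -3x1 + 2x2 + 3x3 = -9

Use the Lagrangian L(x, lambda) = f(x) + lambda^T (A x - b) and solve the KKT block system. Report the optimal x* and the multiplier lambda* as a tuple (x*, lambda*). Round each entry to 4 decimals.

Form the Lagrangian:
  L(x, lambda) = (1/2) x^T Q x + c^T x + lambda^T (A x - b)
Stationarity (grad_x L = 0): Q x + c + A^T lambda = 0.
Primal feasibility: A x = b.

This gives the KKT block system:
  [ Q   A^T ] [ x     ]   [-c ]
  [ A    0  ] [ lambda ] = [ b ]

Solving the linear system:
  x*      = (0.3948, -2.1631, -1.1631)
  lambda* = (-13.1116, 2.9914)
  f(x*)   = 15.4335

x* = (0.3948, -2.1631, -1.1631), lambda* = (-13.1116, 2.9914)


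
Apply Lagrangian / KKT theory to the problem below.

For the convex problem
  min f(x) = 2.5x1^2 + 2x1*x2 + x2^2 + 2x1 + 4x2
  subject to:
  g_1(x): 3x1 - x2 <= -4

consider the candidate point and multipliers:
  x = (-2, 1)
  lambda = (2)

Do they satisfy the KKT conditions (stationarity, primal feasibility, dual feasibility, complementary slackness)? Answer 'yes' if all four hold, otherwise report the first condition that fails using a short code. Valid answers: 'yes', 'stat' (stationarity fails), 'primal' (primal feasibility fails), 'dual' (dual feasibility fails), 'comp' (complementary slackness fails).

Gradient of f: grad f(x) = Q x + c = (-6, 2)
Constraint values g_i(x) = a_i^T x - b_i:
  g_1((-2, 1)) = -3
Stationarity residual: grad f(x) + sum_i lambda_i a_i = (0, 0)
  -> stationarity OK
Primal feasibility (all g_i <= 0): OK
Dual feasibility (all lambda_i >= 0): OK
Complementary slackness (lambda_i * g_i(x) = 0 for all i): FAILS

Verdict: the first failing condition is complementary_slackness -> comp.

comp


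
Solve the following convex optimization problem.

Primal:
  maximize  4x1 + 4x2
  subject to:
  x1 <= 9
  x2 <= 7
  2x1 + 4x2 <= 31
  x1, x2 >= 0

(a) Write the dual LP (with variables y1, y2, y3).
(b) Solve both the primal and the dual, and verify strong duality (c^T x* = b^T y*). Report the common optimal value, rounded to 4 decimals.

The standard primal-dual pair for 'max c^T x s.t. A x <= b, x >= 0' is:
  Dual:  min b^T y  s.t.  A^T y >= c,  y >= 0.

So the dual LP is:
  minimize  9y1 + 7y2 + 31y3
  subject to:
    y1 + 2y3 >= 4
    y2 + 4y3 >= 4
    y1, y2, y3 >= 0

Solving the primal: x* = (9, 3.25).
  primal value c^T x* = 49.
Solving the dual: y* = (2, 0, 1).
  dual value b^T y* = 49.
Strong duality: c^T x* = b^T y*. Confirmed.

49


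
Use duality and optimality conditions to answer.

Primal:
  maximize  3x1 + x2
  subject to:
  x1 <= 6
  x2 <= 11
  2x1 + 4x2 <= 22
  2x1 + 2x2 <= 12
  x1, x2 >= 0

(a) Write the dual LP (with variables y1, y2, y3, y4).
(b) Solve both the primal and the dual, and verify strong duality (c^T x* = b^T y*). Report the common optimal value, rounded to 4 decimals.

The standard primal-dual pair for 'max c^T x s.t. A x <= b, x >= 0' is:
  Dual:  min b^T y  s.t.  A^T y >= c,  y >= 0.

So the dual LP is:
  minimize  6y1 + 11y2 + 22y3 + 12y4
  subject to:
    y1 + 2y3 + 2y4 >= 3
    y2 + 4y3 + 2y4 >= 1
    y1, y2, y3, y4 >= 0

Solving the primal: x* = (6, 0).
  primal value c^T x* = 18.
Solving the dual: y* = (2, 0, 0, 0.5).
  dual value b^T y* = 18.
Strong duality: c^T x* = b^T y*. Confirmed.

18


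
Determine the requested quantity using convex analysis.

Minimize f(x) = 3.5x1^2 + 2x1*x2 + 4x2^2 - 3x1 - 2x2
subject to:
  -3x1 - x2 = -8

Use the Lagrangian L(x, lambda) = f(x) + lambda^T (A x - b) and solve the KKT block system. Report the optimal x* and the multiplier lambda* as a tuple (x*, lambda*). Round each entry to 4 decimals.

Form the Lagrangian:
  L(x, lambda) = (1/2) x^T Q x + c^T x + lambda^T (A x - b)
Stationarity (grad_x L = 0): Q x + c + A^T lambda = 0.
Primal feasibility: A x = b.

This gives the KKT block system:
  [ Q   A^T ] [ x     ]   [-c ]
  [ A    0  ] [ lambda ] = [ b ]

Solving the linear system:
  x*      = (2.5821, 0.2537)
  lambda* = (5.194)
  f(x*)   = 16.6493

x* = (2.5821, 0.2537), lambda* = (5.194)


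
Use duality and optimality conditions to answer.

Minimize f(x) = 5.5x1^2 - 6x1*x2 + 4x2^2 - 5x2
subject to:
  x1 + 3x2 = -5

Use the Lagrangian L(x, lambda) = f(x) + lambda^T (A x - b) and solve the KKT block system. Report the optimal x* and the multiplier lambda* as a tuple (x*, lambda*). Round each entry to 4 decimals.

Form the Lagrangian:
  L(x, lambda) = (1/2) x^T Q x + c^T x + lambda^T (A x - b)
Stationarity (grad_x L = 0): Q x + c + A^T lambda = 0.
Primal feasibility: A x = b.

This gives the KKT block system:
  [ Q   A^T ] [ x     ]   [-c ]
  [ A    0  ] [ lambda ] = [ b ]

Solving the linear system:
  x*      = (-1.014, -1.3287)
  lambda* = (3.1818)
  f(x*)   = 11.2762

x* = (-1.014, -1.3287), lambda* = (3.1818)


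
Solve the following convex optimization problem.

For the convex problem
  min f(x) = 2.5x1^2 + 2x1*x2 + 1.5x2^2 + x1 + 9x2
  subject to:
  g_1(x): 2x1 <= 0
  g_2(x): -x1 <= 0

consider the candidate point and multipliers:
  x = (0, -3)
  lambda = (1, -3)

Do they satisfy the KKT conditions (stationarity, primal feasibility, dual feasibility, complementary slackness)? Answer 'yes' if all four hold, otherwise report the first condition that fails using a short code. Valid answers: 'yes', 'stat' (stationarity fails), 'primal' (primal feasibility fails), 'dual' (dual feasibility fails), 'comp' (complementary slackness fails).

Gradient of f: grad f(x) = Q x + c = (-5, 0)
Constraint values g_i(x) = a_i^T x - b_i:
  g_1((0, -3)) = 0
  g_2((0, -3)) = 0
Stationarity residual: grad f(x) + sum_i lambda_i a_i = (0, 0)
  -> stationarity OK
Primal feasibility (all g_i <= 0): OK
Dual feasibility (all lambda_i >= 0): FAILS
Complementary slackness (lambda_i * g_i(x) = 0 for all i): OK

Verdict: the first failing condition is dual_feasibility -> dual.

dual


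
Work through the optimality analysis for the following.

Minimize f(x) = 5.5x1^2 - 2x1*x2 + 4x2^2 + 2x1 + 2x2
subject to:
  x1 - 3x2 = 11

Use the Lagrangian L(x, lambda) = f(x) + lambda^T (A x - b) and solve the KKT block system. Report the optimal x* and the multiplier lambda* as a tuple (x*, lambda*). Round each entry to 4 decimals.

Form the Lagrangian:
  L(x, lambda) = (1/2) x^T Q x + c^T x + lambda^T (A x - b)
Stationarity (grad_x L = 0): Q x + c + A^T lambda = 0.
Primal feasibility: A x = b.

This gives the KKT block system:
  [ Q   A^T ] [ x     ]   [-c ]
  [ A    0  ] [ lambda ] = [ b ]

Solving the linear system:
  x*      = (-0.0211, -3.6737)
  lambda* = (-9.1158)
  f(x*)   = 46.4421

x* = (-0.0211, -3.6737), lambda* = (-9.1158)


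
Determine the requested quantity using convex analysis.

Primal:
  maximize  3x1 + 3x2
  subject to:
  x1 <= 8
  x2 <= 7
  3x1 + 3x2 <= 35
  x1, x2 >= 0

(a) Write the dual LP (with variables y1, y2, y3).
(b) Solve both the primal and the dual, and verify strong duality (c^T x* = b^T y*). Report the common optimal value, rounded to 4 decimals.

The standard primal-dual pair for 'max c^T x s.t. A x <= b, x >= 0' is:
  Dual:  min b^T y  s.t.  A^T y >= c,  y >= 0.

So the dual LP is:
  minimize  8y1 + 7y2 + 35y3
  subject to:
    y1 + 3y3 >= 3
    y2 + 3y3 >= 3
    y1, y2, y3 >= 0

Solving the primal: x* = (4.6667, 7).
  primal value c^T x* = 35.
Solving the dual: y* = (0, 0, 1).
  dual value b^T y* = 35.
Strong duality: c^T x* = b^T y*. Confirmed.

35


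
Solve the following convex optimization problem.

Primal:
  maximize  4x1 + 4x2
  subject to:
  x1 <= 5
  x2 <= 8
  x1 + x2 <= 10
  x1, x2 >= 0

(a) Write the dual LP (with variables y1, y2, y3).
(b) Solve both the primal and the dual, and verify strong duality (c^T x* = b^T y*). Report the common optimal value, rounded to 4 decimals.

The standard primal-dual pair for 'max c^T x s.t. A x <= b, x >= 0' is:
  Dual:  min b^T y  s.t.  A^T y >= c,  y >= 0.

So the dual LP is:
  minimize  5y1 + 8y2 + 10y3
  subject to:
    y1 + y3 >= 4
    y2 + y3 >= 4
    y1, y2, y3 >= 0

Solving the primal: x* = (2, 8).
  primal value c^T x* = 40.
Solving the dual: y* = (0, 0, 4).
  dual value b^T y* = 40.
Strong duality: c^T x* = b^T y*. Confirmed.

40


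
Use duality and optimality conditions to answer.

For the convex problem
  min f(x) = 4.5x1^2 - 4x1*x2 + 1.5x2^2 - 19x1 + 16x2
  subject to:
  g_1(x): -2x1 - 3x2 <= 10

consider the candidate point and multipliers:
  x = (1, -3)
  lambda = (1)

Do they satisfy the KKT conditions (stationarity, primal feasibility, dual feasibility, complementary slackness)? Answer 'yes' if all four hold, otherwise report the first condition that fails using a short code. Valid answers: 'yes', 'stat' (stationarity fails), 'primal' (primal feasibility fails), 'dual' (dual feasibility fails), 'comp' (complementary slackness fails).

Gradient of f: grad f(x) = Q x + c = (2, 3)
Constraint values g_i(x) = a_i^T x - b_i:
  g_1((1, -3)) = -3
Stationarity residual: grad f(x) + sum_i lambda_i a_i = (0, 0)
  -> stationarity OK
Primal feasibility (all g_i <= 0): OK
Dual feasibility (all lambda_i >= 0): OK
Complementary slackness (lambda_i * g_i(x) = 0 for all i): FAILS

Verdict: the first failing condition is complementary_slackness -> comp.

comp


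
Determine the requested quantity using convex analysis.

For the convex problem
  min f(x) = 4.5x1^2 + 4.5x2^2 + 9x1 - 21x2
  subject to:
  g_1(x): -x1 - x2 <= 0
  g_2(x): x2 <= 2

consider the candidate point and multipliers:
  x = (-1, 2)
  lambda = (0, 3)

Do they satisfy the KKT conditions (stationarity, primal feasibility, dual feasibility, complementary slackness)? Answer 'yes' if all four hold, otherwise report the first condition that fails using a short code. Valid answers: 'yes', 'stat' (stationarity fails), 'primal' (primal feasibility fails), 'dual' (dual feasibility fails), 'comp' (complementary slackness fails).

Gradient of f: grad f(x) = Q x + c = (0, -3)
Constraint values g_i(x) = a_i^T x - b_i:
  g_1((-1, 2)) = -1
  g_2((-1, 2)) = 0
Stationarity residual: grad f(x) + sum_i lambda_i a_i = (0, 0)
  -> stationarity OK
Primal feasibility (all g_i <= 0): OK
Dual feasibility (all lambda_i >= 0): OK
Complementary slackness (lambda_i * g_i(x) = 0 for all i): OK

Verdict: yes, KKT holds.

yes


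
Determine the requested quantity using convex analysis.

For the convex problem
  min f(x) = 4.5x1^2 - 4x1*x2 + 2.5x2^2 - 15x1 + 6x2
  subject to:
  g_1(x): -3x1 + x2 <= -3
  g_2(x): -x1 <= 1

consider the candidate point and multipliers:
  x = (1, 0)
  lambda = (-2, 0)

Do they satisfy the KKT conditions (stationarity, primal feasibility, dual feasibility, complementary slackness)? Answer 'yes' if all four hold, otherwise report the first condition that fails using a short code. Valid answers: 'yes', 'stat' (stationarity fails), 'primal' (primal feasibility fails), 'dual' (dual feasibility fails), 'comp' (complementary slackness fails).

Gradient of f: grad f(x) = Q x + c = (-6, 2)
Constraint values g_i(x) = a_i^T x - b_i:
  g_1((1, 0)) = 0
  g_2((1, 0)) = -2
Stationarity residual: grad f(x) + sum_i lambda_i a_i = (0, 0)
  -> stationarity OK
Primal feasibility (all g_i <= 0): OK
Dual feasibility (all lambda_i >= 0): FAILS
Complementary slackness (lambda_i * g_i(x) = 0 for all i): OK

Verdict: the first failing condition is dual_feasibility -> dual.

dual


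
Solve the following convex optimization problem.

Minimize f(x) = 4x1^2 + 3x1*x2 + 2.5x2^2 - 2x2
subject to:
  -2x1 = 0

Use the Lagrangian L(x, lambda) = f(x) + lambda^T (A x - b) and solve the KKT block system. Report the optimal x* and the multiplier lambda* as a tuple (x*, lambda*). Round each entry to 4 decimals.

Form the Lagrangian:
  L(x, lambda) = (1/2) x^T Q x + c^T x + lambda^T (A x - b)
Stationarity (grad_x L = 0): Q x + c + A^T lambda = 0.
Primal feasibility: A x = b.

This gives the KKT block system:
  [ Q   A^T ] [ x     ]   [-c ]
  [ A    0  ] [ lambda ] = [ b ]

Solving the linear system:
  x*      = (0, 0.4)
  lambda* = (0.6)
  f(x*)   = -0.4

x* = (0, 0.4), lambda* = (0.6)


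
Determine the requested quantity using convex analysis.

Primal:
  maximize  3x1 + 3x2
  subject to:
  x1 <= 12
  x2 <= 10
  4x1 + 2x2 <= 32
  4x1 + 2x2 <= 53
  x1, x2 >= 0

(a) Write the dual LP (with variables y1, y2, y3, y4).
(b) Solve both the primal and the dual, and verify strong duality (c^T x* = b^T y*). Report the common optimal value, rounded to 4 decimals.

The standard primal-dual pair for 'max c^T x s.t. A x <= b, x >= 0' is:
  Dual:  min b^T y  s.t.  A^T y >= c,  y >= 0.

So the dual LP is:
  minimize  12y1 + 10y2 + 32y3 + 53y4
  subject to:
    y1 + 4y3 + 4y4 >= 3
    y2 + 2y3 + 2y4 >= 3
    y1, y2, y3, y4 >= 0

Solving the primal: x* = (3, 10).
  primal value c^T x* = 39.
Solving the dual: y* = (0, 1.5, 0.75, 0).
  dual value b^T y* = 39.
Strong duality: c^T x* = b^T y*. Confirmed.

39


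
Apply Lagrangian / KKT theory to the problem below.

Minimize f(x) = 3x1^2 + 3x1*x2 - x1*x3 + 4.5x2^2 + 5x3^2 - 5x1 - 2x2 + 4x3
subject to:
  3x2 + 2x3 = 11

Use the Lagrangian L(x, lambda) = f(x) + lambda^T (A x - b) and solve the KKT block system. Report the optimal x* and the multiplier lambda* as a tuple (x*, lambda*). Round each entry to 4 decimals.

Form the Lagrangian:
  L(x, lambda) = (1/2) x^T Q x + c^T x + lambda^T (A x - b)
Stationarity (grad_x L = 0): Q x + c + A^T lambda = 0.
Primal feasibility: A x = b.

This gives the KKT block system:
  [ Q   A^T ] [ x     ]   [-c ]
  [ A    0  ] [ lambda ] = [ b ]

Solving the linear system:
  x*      = (-0.4533, 2.9378, 1.0933)
  lambda* = (-7.6933)
  f(x*)   = 42.6956

x* = (-0.4533, 2.9378, 1.0933), lambda* = (-7.6933)


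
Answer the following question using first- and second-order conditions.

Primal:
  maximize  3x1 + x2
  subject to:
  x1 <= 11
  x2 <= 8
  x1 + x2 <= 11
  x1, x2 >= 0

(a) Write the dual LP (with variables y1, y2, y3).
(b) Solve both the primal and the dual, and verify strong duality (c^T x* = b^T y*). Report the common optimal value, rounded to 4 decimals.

The standard primal-dual pair for 'max c^T x s.t. A x <= b, x >= 0' is:
  Dual:  min b^T y  s.t.  A^T y >= c,  y >= 0.

So the dual LP is:
  minimize  11y1 + 8y2 + 11y3
  subject to:
    y1 + y3 >= 3
    y2 + y3 >= 1
    y1, y2, y3 >= 0

Solving the primal: x* = (11, 0).
  primal value c^T x* = 33.
Solving the dual: y* = (2, 0, 1).
  dual value b^T y* = 33.
Strong duality: c^T x* = b^T y*. Confirmed.

33


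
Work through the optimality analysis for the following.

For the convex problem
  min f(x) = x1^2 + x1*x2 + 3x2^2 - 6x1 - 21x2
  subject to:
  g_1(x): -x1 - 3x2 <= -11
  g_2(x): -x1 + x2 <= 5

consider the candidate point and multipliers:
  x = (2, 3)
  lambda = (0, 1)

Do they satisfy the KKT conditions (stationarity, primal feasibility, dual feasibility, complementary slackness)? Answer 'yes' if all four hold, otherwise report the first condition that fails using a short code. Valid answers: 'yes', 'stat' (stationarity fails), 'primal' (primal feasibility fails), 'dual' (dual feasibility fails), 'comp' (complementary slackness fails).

Gradient of f: grad f(x) = Q x + c = (1, -1)
Constraint values g_i(x) = a_i^T x - b_i:
  g_1((2, 3)) = 0
  g_2((2, 3)) = -4
Stationarity residual: grad f(x) + sum_i lambda_i a_i = (0, 0)
  -> stationarity OK
Primal feasibility (all g_i <= 0): OK
Dual feasibility (all lambda_i >= 0): OK
Complementary slackness (lambda_i * g_i(x) = 0 for all i): FAILS

Verdict: the first failing condition is complementary_slackness -> comp.

comp


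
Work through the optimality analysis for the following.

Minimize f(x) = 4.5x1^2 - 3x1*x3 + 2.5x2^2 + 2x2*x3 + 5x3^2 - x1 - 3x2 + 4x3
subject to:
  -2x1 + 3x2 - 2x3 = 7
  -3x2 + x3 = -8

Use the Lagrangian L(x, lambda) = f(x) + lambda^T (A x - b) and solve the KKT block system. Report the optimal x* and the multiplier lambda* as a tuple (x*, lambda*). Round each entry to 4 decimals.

Form the Lagrangian:
  L(x, lambda) = (1/2) x^T Q x + c^T x + lambda^T (A x - b)
Stationarity (grad_x L = 0): Q x + c + A^T lambda = 0.
Primal feasibility: A x = b.

This gives the KKT block system:
  [ Q   A^T ] [ x     ]   [-c ]
  [ A    0  ] [ lambda ] = [ b ]

Solving the linear system:
  x*      = (0.778, 2.4814, -0.5559)
  lambda* = (3.8347, 6.5997)
  f(x*)   = 7.7545

x* = (0.778, 2.4814, -0.5559), lambda* = (3.8347, 6.5997)


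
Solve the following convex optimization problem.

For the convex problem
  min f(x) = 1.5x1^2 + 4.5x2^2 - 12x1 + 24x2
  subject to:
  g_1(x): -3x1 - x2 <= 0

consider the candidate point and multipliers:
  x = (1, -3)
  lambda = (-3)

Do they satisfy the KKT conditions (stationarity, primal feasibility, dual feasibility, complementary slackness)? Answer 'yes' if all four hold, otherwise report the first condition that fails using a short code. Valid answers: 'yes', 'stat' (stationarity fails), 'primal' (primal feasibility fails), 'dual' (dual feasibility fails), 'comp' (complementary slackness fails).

Gradient of f: grad f(x) = Q x + c = (-9, -3)
Constraint values g_i(x) = a_i^T x - b_i:
  g_1((1, -3)) = 0
Stationarity residual: grad f(x) + sum_i lambda_i a_i = (0, 0)
  -> stationarity OK
Primal feasibility (all g_i <= 0): OK
Dual feasibility (all lambda_i >= 0): FAILS
Complementary slackness (lambda_i * g_i(x) = 0 for all i): OK

Verdict: the first failing condition is dual_feasibility -> dual.

dual


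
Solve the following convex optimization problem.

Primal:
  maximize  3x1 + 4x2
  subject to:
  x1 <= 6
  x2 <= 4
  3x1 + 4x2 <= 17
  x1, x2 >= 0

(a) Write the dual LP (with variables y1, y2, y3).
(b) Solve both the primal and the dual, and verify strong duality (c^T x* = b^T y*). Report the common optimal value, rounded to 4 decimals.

The standard primal-dual pair for 'max c^T x s.t. A x <= b, x >= 0' is:
  Dual:  min b^T y  s.t.  A^T y >= c,  y >= 0.

So the dual LP is:
  minimize  6y1 + 4y2 + 17y3
  subject to:
    y1 + 3y3 >= 3
    y2 + 4y3 >= 4
    y1, y2, y3 >= 0

Solving the primal: x* = (5.6667, 0).
  primal value c^T x* = 17.
Solving the dual: y* = (0, 0, 1).
  dual value b^T y* = 17.
Strong duality: c^T x* = b^T y*. Confirmed.

17


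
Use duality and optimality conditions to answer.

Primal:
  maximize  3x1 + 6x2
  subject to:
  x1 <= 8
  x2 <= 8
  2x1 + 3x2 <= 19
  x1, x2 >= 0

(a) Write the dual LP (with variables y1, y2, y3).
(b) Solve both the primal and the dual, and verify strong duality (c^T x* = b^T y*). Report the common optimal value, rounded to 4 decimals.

The standard primal-dual pair for 'max c^T x s.t. A x <= b, x >= 0' is:
  Dual:  min b^T y  s.t.  A^T y >= c,  y >= 0.

So the dual LP is:
  minimize  8y1 + 8y2 + 19y3
  subject to:
    y1 + 2y3 >= 3
    y2 + 3y3 >= 6
    y1, y2, y3 >= 0

Solving the primal: x* = (0, 6.3333).
  primal value c^T x* = 38.
Solving the dual: y* = (0, 0, 2).
  dual value b^T y* = 38.
Strong duality: c^T x* = b^T y*. Confirmed.

38


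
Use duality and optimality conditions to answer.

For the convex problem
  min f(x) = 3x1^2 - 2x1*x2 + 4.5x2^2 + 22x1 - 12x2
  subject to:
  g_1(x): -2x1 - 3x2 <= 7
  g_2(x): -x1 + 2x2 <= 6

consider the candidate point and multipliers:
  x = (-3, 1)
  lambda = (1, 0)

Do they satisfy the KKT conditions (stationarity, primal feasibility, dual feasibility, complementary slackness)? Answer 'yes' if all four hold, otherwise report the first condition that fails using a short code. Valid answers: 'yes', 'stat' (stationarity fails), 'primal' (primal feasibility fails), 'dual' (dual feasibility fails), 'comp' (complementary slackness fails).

Gradient of f: grad f(x) = Q x + c = (2, 3)
Constraint values g_i(x) = a_i^T x - b_i:
  g_1((-3, 1)) = -4
  g_2((-3, 1)) = -1
Stationarity residual: grad f(x) + sum_i lambda_i a_i = (0, 0)
  -> stationarity OK
Primal feasibility (all g_i <= 0): OK
Dual feasibility (all lambda_i >= 0): OK
Complementary slackness (lambda_i * g_i(x) = 0 for all i): FAILS

Verdict: the first failing condition is complementary_slackness -> comp.

comp


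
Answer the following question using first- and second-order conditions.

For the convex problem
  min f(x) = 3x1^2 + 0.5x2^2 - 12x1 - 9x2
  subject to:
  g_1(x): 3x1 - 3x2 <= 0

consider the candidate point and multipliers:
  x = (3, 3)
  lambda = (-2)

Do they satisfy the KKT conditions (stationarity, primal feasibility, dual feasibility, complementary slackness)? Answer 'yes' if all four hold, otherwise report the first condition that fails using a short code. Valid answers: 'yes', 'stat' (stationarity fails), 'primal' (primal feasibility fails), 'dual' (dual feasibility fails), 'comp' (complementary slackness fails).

Gradient of f: grad f(x) = Q x + c = (6, -6)
Constraint values g_i(x) = a_i^T x - b_i:
  g_1((3, 3)) = 0
Stationarity residual: grad f(x) + sum_i lambda_i a_i = (0, 0)
  -> stationarity OK
Primal feasibility (all g_i <= 0): OK
Dual feasibility (all lambda_i >= 0): FAILS
Complementary slackness (lambda_i * g_i(x) = 0 for all i): OK

Verdict: the first failing condition is dual_feasibility -> dual.

dual


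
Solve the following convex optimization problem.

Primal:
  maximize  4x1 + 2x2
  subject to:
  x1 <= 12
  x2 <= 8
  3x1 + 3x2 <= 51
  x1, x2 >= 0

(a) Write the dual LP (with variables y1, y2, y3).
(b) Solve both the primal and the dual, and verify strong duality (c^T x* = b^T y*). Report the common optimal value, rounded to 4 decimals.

The standard primal-dual pair for 'max c^T x s.t. A x <= b, x >= 0' is:
  Dual:  min b^T y  s.t.  A^T y >= c,  y >= 0.

So the dual LP is:
  minimize  12y1 + 8y2 + 51y3
  subject to:
    y1 + 3y3 >= 4
    y2 + 3y3 >= 2
    y1, y2, y3 >= 0

Solving the primal: x* = (12, 5).
  primal value c^T x* = 58.
Solving the dual: y* = (2, 0, 0.6667).
  dual value b^T y* = 58.
Strong duality: c^T x* = b^T y*. Confirmed.

58


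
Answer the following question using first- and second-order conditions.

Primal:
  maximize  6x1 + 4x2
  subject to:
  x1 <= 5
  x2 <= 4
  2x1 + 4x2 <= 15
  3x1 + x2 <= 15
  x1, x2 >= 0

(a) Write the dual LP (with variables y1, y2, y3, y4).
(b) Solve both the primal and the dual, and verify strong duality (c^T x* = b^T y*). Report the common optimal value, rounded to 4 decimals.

The standard primal-dual pair for 'max c^T x s.t. A x <= b, x >= 0' is:
  Dual:  min b^T y  s.t.  A^T y >= c,  y >= 0.

So the dual LP is:
  minimize  5y1 + 4y2 + 15y3 + 15y4
  subject to:
    y1 + 2y3 + 3y4 >= 6
    y2 + 4y3 + y4 >= 4
    y1, y2, y3, y4 >= 0

Solving the primal: x* = (4.5, 1.5).
  primal value c^T x* = 33.
Solving the dual: y* = (0, 0, 0.6, 1.6).
  dual value b^T y* = 33.
Strong duality: c^T x* = b^T y*. Confirmed.

33


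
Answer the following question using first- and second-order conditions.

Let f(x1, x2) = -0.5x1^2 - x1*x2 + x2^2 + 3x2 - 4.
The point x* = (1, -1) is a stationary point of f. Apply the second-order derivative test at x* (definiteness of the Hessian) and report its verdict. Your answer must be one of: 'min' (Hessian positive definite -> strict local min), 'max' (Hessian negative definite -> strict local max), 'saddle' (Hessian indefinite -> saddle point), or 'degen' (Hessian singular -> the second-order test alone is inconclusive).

Compute the Hessian H = grad^2 f:
  H = [[-1, -1], [-1, 2]]
Verify stationarity: grad f(x*) = H x* + g = (0, 0).
Eigenvalues of H: -1.3028, 2.3028.
Eigenvalues have mixed signs, so H is indefinite -> x* is a saddle point.

saddle


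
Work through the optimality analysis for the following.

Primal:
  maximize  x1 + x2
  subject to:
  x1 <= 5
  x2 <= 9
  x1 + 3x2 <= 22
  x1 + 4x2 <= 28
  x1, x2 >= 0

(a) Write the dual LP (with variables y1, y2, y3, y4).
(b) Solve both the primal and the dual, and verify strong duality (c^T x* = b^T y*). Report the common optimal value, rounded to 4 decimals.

The standard primal-dual pair for 'max c^T x s.t. A x <= b, x >= 0' is:
  Dual:  min b^T y  s.t.  A^T y >= c,  y >= 0.

So the dual LP is:
  minimize  5y1 + 9y2 + 22y3 + 28y4
  subject to:
    y1 + y3 + y4 >= 1
    y2 + 3y3 + 4y4 >= 1
    y1, y2, y3, y4 >= 0

Solving the primal: x* = (5, 5.6667).
  primal value c^T x* = 10.6667.
Solving the dual: y* = (0.6667, 0, 0.3333, 0).
  dual value b^T y* = 10.6667.
Strong duality: c^T x* = b^T y*. Confirmed.

10.6667


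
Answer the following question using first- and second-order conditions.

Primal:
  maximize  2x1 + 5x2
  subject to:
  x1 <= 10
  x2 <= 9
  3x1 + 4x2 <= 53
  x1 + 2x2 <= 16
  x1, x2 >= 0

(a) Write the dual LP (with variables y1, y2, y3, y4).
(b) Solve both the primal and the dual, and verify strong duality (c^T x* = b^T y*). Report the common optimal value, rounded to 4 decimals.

The standard primal-dual pair for 'max c^T x s.t. A x <= b, x >= 0' is:
  Dual:  min b^T y  s.t.  A^T y >= c,  y >= 0.

So the dual LP is:
  minimize  10y1 + 9y2 + 53y3 + 16y4
  subject to:
    y1 + 3y3 + y4 >= 2
    y2 + 4y3 + 2y4 >= 5
    y1, y2, y3, y4 >= 0

Solving the primal: x* = (0, 8).
  primal value c^T x* = 40.
Solving the dual: y* = (0, 0, 0, 2.5).
  dual value b^T y* = 40.
Strong duality: c^T x* = b^T y*. Confirmed.

40


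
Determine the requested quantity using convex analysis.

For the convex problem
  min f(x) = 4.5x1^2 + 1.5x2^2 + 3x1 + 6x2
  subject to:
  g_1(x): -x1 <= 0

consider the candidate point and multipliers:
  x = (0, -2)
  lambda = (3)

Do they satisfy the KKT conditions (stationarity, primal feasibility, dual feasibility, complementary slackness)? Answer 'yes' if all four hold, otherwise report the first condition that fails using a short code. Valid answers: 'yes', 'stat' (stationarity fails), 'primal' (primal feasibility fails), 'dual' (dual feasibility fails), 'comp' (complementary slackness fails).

Gradient of f: grad f(x) = Q x + c = (3, 0)
Constraint values g_i(x) = a_i^T x - b_i:
  g_1((0, -2)) = 0
Stationarity residual: grad f(x) + sum_i lambda_i a_i = (0, 0)
  -> stationarity OK
Primal feasibility (all g_i <= 0): OK
Dual feasibility (all lambda_i >= 0): OK
Complementary slackness (lambda_i * g_i(x) = 0 for all i): OK

Verdict: yes, KKT holds.

yes
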